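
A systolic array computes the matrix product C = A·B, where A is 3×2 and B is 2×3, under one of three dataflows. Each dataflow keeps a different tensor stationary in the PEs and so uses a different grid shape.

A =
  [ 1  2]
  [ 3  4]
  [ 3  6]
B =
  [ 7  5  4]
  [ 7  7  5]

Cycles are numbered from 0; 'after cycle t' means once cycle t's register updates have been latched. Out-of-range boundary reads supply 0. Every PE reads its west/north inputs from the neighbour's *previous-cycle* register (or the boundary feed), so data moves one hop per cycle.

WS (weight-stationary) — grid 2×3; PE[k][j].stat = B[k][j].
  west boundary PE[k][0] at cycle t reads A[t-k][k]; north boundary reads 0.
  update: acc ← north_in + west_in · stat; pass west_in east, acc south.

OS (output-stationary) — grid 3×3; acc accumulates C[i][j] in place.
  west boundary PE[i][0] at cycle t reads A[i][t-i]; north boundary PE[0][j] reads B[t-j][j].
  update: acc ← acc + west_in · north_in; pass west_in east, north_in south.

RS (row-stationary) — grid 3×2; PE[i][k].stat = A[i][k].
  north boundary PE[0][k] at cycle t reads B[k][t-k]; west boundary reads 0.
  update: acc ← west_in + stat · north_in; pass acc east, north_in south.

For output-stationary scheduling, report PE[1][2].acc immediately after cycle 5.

OS 3×3: PE[1][2] cycle-by-cycle (with neighbour feeds):
  t=0 PE[0][2]: acc=0 h=0 v=0
  t=0 PE[1][1]: acc=0 h=0 v=0
  t=0 PE[1][2]: acc=0 h=0 v=0
  t=1 PE[0][2]: acc=0 h=0 v=0
  t=1 PE[1][1]: acc=0 h=0 v=0
  t=1 PE[1][2]: acc=0 h=0 v=0
  t=2 PE[0][2]: acc=4 h=1 v=4
  t=2 PE[1][1]: acc=15 h=3 v=5
  t=2 PE[1][2]: acc=0 h=0 v=0
  t=3 PE[0][2]: acc=14 h=2 v=5
  t=3 PE[1][1]: acc=43 h=4 v=7
  t=3 PE[1][2]: acc=12 h=3 v=4
  t=4 PE[0][2]: acc=14 h=0 v=0
  t=4 PE[1][1]: acc=43 h=0 v=0
  t=4 PE[1][2]: acc=32 h=4 v=5
  t=5 PE[0][2]: acc=14 h=0 v=0
  t=5 PE[1][1]: acc=43 h=0 v=0
  t=5 PE[1][2]: acc=32 h=0 v=0

PE[1][2].acc = 32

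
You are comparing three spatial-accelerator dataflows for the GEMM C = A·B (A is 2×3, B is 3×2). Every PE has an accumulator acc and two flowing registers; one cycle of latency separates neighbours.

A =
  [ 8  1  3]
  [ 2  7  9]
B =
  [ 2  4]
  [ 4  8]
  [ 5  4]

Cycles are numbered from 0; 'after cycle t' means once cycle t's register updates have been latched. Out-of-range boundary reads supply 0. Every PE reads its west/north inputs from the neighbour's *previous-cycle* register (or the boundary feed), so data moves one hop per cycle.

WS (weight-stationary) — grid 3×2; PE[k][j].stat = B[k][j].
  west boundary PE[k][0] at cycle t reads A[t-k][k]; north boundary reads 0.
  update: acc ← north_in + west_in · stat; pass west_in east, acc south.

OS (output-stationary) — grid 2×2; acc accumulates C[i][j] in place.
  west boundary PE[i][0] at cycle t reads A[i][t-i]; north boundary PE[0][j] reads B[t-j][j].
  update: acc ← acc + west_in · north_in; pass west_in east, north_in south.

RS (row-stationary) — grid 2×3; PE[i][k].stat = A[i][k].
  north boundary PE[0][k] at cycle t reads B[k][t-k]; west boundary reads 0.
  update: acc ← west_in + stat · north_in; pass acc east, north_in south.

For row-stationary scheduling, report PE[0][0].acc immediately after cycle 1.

PE[0][0].acc = 32

RS 2×3: PE[0][0] cycle-by-cycle (with neighbour feeds):
  step 0 · PE0,0: acc=16; fwd→16 fwd↓2
  step 1 · PE0,0: acc=32; fwd→32 fwd↓4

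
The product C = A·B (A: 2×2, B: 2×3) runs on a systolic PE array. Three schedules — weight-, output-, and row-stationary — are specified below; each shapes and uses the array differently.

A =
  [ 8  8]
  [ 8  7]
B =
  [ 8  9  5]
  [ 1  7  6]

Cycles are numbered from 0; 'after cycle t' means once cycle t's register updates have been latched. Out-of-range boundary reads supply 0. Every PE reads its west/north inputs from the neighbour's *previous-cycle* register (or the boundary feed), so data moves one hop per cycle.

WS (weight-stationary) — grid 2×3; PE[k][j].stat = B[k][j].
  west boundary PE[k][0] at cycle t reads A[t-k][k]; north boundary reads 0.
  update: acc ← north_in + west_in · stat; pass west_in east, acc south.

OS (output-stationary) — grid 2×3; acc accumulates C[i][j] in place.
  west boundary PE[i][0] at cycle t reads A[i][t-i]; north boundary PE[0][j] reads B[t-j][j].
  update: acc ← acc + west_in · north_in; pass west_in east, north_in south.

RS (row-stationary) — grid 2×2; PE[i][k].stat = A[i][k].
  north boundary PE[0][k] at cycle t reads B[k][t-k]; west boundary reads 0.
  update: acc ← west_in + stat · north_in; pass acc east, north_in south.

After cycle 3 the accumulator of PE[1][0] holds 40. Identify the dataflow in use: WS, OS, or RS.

WS (2×3 grid), PE[1][0]:
  step 0 · PE1,0: acc=0; fwd→0 fwd↓0
  step 1 · PE1,0: acc=72; fwd→8 fwd↓72
  step 2 · PE1,0: acc=71; fwd→7 fwd↓71
  step 3 · PE1,0: acc=0; fwd→0 fwd↓0
OS (2×3 grid), PE[1][0]:
  step 0 · PE1,0: acc=0; fwd→0 fwd↓0
  step 1 · PE1,0: acc=64; fwd→8 fwd↓8
  step 2 · PE1,0: acc=71; fwd→7 fwd↓1
  step 3 · PE1,0: acc=71; fwd→0 fwd↓0
RS (2×2 grid), PE[1][0]:
  step 0 · PE1,0: acc=0; fwd→0 fwd↓0
  step 1 · PE1,0: acc=64; fwd→64 fwd↓8
  step 2 · PE1,0: acc=72; fwd→72 fwd↓9
  step 3 · PE1,0: acc=40; fwd→40 fwd↓5

dataflow = RS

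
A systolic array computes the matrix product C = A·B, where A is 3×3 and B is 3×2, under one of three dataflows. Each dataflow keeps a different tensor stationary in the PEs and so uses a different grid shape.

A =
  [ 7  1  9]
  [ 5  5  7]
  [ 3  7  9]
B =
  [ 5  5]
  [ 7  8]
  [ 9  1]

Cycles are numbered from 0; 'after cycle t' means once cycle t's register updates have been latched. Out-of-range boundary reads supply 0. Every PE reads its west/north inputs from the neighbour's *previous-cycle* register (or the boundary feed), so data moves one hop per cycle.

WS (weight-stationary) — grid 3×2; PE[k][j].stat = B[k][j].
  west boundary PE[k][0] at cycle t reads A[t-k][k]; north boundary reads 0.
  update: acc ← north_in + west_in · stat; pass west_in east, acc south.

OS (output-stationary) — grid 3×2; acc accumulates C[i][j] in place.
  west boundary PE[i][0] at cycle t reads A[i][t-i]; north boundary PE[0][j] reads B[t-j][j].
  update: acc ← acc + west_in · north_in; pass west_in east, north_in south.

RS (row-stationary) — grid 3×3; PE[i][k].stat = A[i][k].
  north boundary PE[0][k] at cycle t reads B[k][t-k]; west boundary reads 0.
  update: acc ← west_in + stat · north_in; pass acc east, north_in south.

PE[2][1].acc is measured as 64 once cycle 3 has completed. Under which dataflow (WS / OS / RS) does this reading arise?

dataflow = RS

WS (3×2 grid), PE[2][1]:
  t=0 PE[2][1]: acc=0 h=0 v=0
  t=1 PE[2][1]: acc=0 h=0 v=0
  t=2 PE[2][1]: acc=0 h=0 v=0
  t=3 PE[2][1]: acc=52 h=9 v=52
OS (3×2 grid), PE[2][1]:
  t=0 PE[2][1]: acc=0 h=0 v=0
  t=1 PE[2][1]: acc=0 h=0 v=0
  t=2 PE[2][1]: acc=0 h=0 v=0
  t=3 PE[2][1]: acc=15 h=3 v=5
RS (3×3 grid), PE[2][1]:
  t=0 PE[2][1]: acc=0 h=0 v=0
  t=1 PE[2][1]: acc=0 h=0 v=0
  t=2 PE[2][1]: acc=0 h=0 v=0
  t=3 PE[2][1]: acc=64 h=64 v=7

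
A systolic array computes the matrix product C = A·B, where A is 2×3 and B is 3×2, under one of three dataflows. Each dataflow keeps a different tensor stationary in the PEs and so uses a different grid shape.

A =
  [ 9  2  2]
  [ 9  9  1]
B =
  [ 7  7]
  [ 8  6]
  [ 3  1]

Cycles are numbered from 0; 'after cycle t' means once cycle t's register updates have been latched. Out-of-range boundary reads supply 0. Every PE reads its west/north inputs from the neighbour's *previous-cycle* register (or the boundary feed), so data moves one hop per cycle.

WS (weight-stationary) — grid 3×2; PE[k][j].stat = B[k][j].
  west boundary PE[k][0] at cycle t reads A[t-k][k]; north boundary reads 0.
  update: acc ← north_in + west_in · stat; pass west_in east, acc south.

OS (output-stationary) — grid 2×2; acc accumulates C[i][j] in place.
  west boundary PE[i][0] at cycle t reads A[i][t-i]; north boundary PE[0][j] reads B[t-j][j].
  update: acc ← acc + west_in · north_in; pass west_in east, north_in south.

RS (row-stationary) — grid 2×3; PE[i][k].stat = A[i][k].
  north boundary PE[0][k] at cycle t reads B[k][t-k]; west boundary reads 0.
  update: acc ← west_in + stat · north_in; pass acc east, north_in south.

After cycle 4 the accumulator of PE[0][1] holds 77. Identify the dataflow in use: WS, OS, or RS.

— WS: 3×2; PE[0][1] trace:
  @0  [0,1]  acc 0  |  →0  ↓0
  @1  [0,1]  acc 63  |  →9  ↓63
  @2  [0,1]  acc 63  |  →9  ↓63
  @3  [0,1]  acc 0  |  →0  ↓0
  @4  [0,1]  acc 0  |  →0  ↓0
— OS: 2×2; PE[0][1] trace:
  @0  [0,1]  acc 0  |  →0  ↓0
  @1  [0,1]  acc 63  |  →9  ↓7
  @2  [0,1]  acc 75  |  →2  ↓6
  @3  [0,1]  acc 77  |  →2  ↓1
  @4  [0,1]  acc 77  |  →0  ↓0
— RS: 2×3; PE[0][1] trace:
  @0  [0,1]  acc 0  |  →0  ↓0
  @1  [0,1]  acc 79  |  →79  ↓8
  @2  [0,1]  acc 75  |  →75  ↓6
  @3  [0,1]  acc 0  |  →0  ↓0
  @4  [0,1]  acc 0  |  →0  ↓0

dataflow = OS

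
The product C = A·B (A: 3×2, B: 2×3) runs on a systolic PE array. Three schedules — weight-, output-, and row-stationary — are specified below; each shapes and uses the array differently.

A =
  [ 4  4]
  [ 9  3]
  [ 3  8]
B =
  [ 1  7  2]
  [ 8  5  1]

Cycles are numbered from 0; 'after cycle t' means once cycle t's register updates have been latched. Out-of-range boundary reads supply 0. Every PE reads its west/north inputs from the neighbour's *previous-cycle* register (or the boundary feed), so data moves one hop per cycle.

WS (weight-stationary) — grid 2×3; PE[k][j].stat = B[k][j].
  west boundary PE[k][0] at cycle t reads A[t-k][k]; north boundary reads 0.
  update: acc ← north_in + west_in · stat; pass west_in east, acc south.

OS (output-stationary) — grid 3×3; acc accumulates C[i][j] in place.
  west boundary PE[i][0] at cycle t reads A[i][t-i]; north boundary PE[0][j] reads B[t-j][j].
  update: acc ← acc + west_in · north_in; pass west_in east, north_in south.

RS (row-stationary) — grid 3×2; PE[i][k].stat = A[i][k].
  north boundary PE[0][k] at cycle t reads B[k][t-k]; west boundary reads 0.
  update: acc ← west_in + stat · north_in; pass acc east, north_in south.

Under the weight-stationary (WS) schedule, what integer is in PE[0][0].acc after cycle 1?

WS (2×3). Following PE[0][0] plus its west/north inputs:
  after 0 — PE[0][0] acc=4, pass-E 4, pass-S 4
  after 1 — PE[0][0] acc=9, pass-E 9, pass-S 9

PE[0][0].acc = 9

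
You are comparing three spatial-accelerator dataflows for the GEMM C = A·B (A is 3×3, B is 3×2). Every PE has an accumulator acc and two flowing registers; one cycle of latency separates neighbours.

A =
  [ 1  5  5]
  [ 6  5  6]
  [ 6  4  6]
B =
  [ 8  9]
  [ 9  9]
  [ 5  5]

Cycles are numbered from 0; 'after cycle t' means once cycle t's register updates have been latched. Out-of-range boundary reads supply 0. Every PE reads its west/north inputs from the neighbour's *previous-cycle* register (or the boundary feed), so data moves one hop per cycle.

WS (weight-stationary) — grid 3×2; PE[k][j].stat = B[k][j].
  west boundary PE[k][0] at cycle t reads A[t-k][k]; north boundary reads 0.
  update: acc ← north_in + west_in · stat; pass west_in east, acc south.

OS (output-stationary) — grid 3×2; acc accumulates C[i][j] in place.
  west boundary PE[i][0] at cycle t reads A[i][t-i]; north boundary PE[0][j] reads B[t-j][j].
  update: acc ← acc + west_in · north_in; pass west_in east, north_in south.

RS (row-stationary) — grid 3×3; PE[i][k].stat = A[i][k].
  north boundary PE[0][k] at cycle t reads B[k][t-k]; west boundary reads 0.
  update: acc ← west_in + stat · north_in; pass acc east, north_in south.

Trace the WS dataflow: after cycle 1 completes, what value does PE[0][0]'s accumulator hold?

PE[0][0].acc = 48

WS on a 3×2 grid — tracing PE[0][0] and its feeders:
  step 0 · PE0,0: acc=8; fwd→1 fwd↓8
  step 1 · PE0,0: acc=48; fwd→6 fwd↓48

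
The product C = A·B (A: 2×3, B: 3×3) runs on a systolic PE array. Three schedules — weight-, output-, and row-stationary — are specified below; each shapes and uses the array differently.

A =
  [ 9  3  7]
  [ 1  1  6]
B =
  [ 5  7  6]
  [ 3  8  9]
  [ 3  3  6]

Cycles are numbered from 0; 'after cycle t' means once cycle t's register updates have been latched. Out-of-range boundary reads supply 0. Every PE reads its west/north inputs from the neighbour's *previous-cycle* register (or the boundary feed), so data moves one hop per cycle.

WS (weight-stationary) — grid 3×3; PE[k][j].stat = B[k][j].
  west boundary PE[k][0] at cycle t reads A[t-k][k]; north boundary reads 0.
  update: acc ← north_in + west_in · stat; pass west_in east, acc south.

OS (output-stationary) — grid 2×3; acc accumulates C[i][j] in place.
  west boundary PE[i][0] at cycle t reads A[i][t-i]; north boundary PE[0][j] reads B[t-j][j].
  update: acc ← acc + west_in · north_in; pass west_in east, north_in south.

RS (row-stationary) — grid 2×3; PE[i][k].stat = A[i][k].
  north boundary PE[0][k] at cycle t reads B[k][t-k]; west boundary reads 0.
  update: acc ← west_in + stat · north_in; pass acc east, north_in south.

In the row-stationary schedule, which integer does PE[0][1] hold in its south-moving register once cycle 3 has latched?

register = 9

Tracing RS — 2×3 array, target PE[0][1]:
  @0  [0,0]  acc 45  |  →45  ↓5
  @0  [0,1]  acc 0  |  →0  ↓0
  @1  [0,0]  acc 63  |  →63  ↓7
  @1  [0,1]  acc 54  |  →54  ↓3
  @2  [0,0]  acc 54  |  →54  ↓6
  @2  [0,1]  acc 87  |  →87  ↓8
  @3  [0,0]  acc 0  |  →0  ↓0
  @3  [0,1]  acc 81  |  →81  ↓9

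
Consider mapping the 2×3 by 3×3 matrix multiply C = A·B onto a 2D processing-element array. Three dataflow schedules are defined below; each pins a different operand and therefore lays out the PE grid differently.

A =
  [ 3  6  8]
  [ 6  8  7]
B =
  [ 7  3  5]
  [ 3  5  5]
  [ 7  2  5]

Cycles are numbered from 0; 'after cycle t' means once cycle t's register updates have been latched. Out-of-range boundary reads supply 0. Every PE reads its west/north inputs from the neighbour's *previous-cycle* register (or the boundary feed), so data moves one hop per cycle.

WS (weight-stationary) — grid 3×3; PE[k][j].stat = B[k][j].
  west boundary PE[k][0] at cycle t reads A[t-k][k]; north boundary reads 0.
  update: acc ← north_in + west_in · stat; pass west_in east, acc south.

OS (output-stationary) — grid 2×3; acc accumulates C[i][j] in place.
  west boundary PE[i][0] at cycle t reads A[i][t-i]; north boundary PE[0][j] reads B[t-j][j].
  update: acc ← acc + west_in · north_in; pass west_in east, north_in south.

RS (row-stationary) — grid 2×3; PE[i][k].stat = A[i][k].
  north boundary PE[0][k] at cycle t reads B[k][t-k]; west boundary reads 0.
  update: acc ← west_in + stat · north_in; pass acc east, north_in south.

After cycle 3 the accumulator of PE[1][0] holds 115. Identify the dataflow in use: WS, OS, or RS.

Under WS (3×3), PE[1][0]:
  c0 r1c0: 0 / 0 / 0
  c1 r1c0: 39 / 6 / 39
  c2 r1c0: 66 / 8 / 66
  c3 r1c0: 0 / 0 / 0
Under OS (2×3), PE[1][0]:
  c0 r1c0: 0 / 0 / 0
  c1 r1c0: 42 / 6 / 7
  c2 r1c0: 66 / 8 / 3
  c3 r1c0: 115 / 7 / 7
Under RS (2×3), PE[1][0]:
  c0 r1c0: 0 / 0 / 0
  c1 r1c0: 42 / 42 / 7
  c2 r1c0: 18 / 18 / 3
  c3 r1c0: 30 / 30 / 5

dataflow = OS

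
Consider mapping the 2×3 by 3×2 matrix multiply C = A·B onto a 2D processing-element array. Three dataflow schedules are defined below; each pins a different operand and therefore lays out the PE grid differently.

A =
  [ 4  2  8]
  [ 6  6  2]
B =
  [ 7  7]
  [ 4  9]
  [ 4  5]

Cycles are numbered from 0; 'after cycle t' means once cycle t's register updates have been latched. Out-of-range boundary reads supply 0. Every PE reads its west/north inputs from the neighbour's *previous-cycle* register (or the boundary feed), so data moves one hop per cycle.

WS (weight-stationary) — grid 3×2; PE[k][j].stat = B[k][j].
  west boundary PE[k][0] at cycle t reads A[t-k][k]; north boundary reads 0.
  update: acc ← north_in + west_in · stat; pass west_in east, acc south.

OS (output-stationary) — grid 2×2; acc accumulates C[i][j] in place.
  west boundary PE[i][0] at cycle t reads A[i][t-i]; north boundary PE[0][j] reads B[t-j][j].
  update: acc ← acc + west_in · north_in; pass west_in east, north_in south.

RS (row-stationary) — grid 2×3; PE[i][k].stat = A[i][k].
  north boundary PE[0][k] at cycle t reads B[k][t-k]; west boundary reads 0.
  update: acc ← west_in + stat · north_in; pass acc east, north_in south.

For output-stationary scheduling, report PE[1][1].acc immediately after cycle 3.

OS (2×2). Following PE[1][1] plus its west/north inputs:
  [0] (0,1) acc=0 (h:0 v:0)
  [0] (1,0) acc=0 (h:0 v:0)
  [0] (1,1) acc=0 (h:0 v:0)
  [1] (0,1) acc=28 (h:4 v:7)
  [1] (1,0) acc=42 (h:6 v:7)
  [1] (1,1) acc=0 (h:0 v:0)
  [2] (0,1) acc=46 (h:2 v:9)
  [2] (1,0) acc=66 (h:6 v:4)
  [2] (1,1) acc=42 (h:6 v:7)
  [3] (0,1) acc=86 (h:8 v:5)
  [3] (1,0) acc=74 (h:2 v:4)
  [3] (1,1) acc=96 (h:6 v:9)

PE[1][1].acc = 96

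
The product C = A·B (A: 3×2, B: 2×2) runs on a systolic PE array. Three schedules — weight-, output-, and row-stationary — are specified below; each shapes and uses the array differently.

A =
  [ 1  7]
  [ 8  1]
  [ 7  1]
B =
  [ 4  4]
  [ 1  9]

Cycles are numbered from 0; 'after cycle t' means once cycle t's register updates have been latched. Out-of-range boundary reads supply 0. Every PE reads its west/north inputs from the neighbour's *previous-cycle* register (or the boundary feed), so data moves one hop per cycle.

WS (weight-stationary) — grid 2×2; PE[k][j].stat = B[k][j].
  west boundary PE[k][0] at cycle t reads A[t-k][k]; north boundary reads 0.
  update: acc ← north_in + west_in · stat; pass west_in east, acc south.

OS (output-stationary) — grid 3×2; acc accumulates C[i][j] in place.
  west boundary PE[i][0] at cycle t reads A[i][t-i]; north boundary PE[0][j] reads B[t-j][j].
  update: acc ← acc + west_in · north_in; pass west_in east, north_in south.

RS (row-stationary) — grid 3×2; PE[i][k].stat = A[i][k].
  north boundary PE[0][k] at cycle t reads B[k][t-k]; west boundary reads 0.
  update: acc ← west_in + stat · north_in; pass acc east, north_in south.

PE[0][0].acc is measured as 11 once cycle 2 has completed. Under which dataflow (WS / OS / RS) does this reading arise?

— WS: 2×2; PE[0][0] trace:
  [0] (0,0) acc=4 (h:1 v:4)
  [1] (0,0) acc=32 (h:8 v:32)
  [2] (0,0) acc=28 (h:7 v:28)
— OS: 3×2; PE[0][0] trace:
  [0] (0,0) acc=4 (h:1 v:4)
  [1] (0,0) acc=11 (h:7 v:1)
  [2] (0,0) acc=11 (h:0 v:0)
— RS: 3×2; PE[0][0] trace:
  [0] (0,0) acc=4 (h:4 v:4)
  [1] (0,0) acc=4 (h:4 v:4)
  [2] (0,0) acc=0 (h:0 v:0)

dataflow = OS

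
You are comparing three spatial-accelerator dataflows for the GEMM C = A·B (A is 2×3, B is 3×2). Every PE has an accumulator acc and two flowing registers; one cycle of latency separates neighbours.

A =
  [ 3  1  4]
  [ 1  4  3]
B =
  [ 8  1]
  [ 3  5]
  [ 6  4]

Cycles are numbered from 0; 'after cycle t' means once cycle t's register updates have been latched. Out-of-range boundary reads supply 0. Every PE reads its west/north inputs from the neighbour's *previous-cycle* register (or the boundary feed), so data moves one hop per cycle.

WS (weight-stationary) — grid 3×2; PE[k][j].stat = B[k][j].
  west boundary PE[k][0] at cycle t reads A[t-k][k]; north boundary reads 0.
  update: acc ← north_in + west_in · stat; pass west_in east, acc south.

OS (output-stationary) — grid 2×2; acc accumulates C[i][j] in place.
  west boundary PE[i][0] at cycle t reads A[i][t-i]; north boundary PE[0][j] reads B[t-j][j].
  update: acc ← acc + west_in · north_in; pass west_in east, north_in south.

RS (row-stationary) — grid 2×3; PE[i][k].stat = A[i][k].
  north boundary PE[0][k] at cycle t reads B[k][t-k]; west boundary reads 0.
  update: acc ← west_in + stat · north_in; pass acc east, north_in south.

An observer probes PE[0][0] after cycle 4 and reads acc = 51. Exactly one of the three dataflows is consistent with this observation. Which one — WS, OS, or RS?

— WS: 3×2; PE[0][0] trace:
  cycle 0: PE[0][0] → acc 24, east 3, south 24
  cycle 1: PE[0][0] → acc 8, east 1, south 8
  cycle 2: PE[0][0] → acc 0, east 0, south 0
  cycle 3: PE[0][0] → acc 0, east 0, south 0
  cycle 4: PE[0][0] → acc 0, east 0, south 0
— OS: 2×2; PE[0][0] trace:
  cycle 0: PE[0][0] → acc 24, east 3, south 8
  cycle 1: PE[0][0] → acc 27, east 1, south 3
  cycle 2: PE[0][0] → acc 51, east 4, south 6
  cycle 3: PE[0][0] → acc 51, east 0, south 0
  cycle 4: PE[0][0] → acc 51, east 0, south 0
— RS: 2×3; PE[0][0] trace:
  cycle 0: PE[0][0] → acc 24, east 24, south 8
  cycle 1: PE[0][0] → acc 3, east 3, south 1
  cycle 2: PE[0][0] → acc 0, east 0, south 0
  cycle 3: PE[0][0] → acc 0, east 0, south 0
  cycle 4: PE[0][0] → acc 0, east 0, south 0

dataflow = OS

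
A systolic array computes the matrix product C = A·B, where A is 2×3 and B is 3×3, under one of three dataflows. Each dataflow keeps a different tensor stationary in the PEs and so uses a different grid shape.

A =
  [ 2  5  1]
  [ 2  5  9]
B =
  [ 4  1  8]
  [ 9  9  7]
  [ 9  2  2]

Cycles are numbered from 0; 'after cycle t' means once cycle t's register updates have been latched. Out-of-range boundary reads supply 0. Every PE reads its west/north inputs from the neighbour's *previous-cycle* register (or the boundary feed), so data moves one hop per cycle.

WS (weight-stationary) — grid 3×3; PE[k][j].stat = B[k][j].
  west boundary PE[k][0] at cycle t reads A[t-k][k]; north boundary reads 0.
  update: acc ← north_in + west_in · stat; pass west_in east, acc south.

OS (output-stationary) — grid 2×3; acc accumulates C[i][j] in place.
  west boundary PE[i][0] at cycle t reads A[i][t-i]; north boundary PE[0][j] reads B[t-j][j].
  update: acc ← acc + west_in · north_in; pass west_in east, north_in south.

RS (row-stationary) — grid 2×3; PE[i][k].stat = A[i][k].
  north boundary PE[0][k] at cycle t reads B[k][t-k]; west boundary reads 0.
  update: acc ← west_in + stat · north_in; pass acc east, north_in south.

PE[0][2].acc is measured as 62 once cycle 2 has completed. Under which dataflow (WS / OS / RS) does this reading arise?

dataflow = RS

WS [3×3] PE[0][2] across cycles:
  after 0 — PE[0][2] acc=0, pass-E 0, pass-S 0
  after 1 — PE[0][2] acc=0, pass-E 0, pass-S 0
  after 2 — PE[0][2] acc=16, pass-E 2, pass-S 16
OS [2×3] PE[0][2] across cycles:
  after 0 — PE[0][2] acc=0, pass-E 0, pass-S 0
  after 1 — PE[0][2] acc=0, pass-E 0, pass-S 0
  after 2 — PE[0][2] acc=16, pass-E 2, pass-S 8
RS [2×3] PE[0][2] across cycles:
  after 0 — PE[0][2] acc=0, pass-E 0, pass-S 0
  after 1 — PE[0][2] acc=0, pass-E 0, pass-S 0
  after 2 — PE[0][2] acc=62, pass-E 62, pass-S 9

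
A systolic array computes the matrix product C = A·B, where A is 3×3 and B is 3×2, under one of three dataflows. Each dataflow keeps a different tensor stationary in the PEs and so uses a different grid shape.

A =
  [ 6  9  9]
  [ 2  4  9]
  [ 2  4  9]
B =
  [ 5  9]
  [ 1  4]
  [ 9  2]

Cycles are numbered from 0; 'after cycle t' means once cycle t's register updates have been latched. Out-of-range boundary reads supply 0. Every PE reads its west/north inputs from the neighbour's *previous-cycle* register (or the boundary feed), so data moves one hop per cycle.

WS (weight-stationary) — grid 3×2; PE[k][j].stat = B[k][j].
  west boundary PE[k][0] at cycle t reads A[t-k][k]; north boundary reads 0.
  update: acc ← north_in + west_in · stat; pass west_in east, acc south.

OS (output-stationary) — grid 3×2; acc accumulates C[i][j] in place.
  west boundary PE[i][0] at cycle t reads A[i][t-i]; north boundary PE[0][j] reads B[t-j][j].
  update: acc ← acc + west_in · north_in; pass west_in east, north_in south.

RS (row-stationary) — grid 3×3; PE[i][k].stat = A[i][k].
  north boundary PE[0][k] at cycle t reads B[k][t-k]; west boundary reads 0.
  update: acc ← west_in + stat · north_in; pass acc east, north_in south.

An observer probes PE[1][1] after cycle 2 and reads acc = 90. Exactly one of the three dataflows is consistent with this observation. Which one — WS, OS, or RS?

Under WS (3×2), PE[1][1]:
  after 0 — PE[1][1] acc=0, pass-E 0, pass-S 0
  after 1 — PE[1][1] acc=0, pass-E 0, pass-S 0
  after 2 — PE[1][1] acc=90, pass-E 9, pass-S 90
Under OS (3×2), PE[1][1]:
  after 0 — PE[1][1] acc=0, pass-E 0, pass-S 0
  after 1 — PE[1][1] acc=0, pass-E 0, pass-S 0
  after 2 — PE[1][1] acc=18, pass-E 2, pass-S 9
Under RS (3×3), PE[1][1]:
  after 0 — PE[1][1] acc=0, pass-E 0, pass-S 0
  after 1 — PE[1][1] acc=0, pass-E 0, pass-S 0
  after 2 — PE[1][1] acc=14, pass-E 14, pass-S 1

dataflow = WS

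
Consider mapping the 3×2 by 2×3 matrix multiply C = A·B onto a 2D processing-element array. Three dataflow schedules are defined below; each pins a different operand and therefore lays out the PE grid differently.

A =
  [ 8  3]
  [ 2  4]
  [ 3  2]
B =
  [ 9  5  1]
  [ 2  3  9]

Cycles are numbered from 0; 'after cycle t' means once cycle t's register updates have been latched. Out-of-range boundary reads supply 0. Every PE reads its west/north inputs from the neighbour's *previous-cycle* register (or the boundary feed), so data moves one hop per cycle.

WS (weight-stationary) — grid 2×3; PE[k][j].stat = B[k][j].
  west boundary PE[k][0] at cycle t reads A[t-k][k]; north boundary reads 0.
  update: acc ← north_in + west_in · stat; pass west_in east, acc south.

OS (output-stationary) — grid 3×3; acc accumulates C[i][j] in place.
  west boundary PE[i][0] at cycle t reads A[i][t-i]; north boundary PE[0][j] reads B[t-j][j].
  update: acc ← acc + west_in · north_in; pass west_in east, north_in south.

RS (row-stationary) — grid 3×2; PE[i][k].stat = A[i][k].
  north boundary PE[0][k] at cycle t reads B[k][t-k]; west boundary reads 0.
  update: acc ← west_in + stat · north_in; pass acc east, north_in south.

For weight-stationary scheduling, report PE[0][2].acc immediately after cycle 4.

PE[0][2].acc = 3

WS on a 2×3 grid — tracing PE[0][2] and its feeders:
  0: (0,1).acc=0  regs=<0,0>
  0: (0,2).acc=0  regs=<0,0>
  1: (0,1).acc=40  regs=<8,40>
  1: (0,2).acc=0  regs=<0,0>
  2: (0,1).acc=10  regs=<2,10>
  2: (0,2).acc=8  regs=<8,8>
  3: (0,1).acc=15  regs=<3,15>
  3: (0,2).acc=2  regs=<2,2>
  4: (0,1).acc=0  regs=<0,0>
  4: (0,2).acc=3  regs=<3,3>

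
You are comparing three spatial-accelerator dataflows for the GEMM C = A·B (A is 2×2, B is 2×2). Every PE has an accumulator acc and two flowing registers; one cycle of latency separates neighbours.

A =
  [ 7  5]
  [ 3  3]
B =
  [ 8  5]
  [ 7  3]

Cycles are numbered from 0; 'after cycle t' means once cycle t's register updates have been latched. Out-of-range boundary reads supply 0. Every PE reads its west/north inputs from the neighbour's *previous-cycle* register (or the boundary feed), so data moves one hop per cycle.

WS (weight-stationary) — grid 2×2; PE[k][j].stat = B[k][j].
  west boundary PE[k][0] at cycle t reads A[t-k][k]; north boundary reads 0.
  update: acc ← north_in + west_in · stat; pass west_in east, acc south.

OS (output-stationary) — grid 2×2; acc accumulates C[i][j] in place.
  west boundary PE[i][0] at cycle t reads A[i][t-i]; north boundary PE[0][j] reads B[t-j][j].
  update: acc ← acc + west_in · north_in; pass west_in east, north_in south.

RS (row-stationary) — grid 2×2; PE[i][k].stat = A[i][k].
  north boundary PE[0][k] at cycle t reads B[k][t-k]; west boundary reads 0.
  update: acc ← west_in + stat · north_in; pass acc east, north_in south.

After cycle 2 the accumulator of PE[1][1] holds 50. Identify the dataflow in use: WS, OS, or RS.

dataflow = WS

WS (2×2 grid), PE[1][1]:
  cycle 0: PE[1][1] → acc 0, east 0, south 0
  cycle 1: PE[1][1] → acc 0, east 0, south 0
  cycle 2: PE[1][1] → acc 50, east 5, south 50
OS (2×2 grid), PE[1][1]:
  cycle 0: PE[1][1] → acc 0, east 0, south 0
  cycle 1: PE[1][1] → acc 0, east 0, south 0
  cycle 2: PE[1][1] → acc 15, east 3, south 5
RS (2×2 grid), PE[1][1]:
  cycle 0: PE[1][1] → acc 0, east 0, south 0
  cycle 1: PE[1][1] → acc 0, east 0, south 0
  cycle 2: PE[1][1] → acc 45, east 45, south 7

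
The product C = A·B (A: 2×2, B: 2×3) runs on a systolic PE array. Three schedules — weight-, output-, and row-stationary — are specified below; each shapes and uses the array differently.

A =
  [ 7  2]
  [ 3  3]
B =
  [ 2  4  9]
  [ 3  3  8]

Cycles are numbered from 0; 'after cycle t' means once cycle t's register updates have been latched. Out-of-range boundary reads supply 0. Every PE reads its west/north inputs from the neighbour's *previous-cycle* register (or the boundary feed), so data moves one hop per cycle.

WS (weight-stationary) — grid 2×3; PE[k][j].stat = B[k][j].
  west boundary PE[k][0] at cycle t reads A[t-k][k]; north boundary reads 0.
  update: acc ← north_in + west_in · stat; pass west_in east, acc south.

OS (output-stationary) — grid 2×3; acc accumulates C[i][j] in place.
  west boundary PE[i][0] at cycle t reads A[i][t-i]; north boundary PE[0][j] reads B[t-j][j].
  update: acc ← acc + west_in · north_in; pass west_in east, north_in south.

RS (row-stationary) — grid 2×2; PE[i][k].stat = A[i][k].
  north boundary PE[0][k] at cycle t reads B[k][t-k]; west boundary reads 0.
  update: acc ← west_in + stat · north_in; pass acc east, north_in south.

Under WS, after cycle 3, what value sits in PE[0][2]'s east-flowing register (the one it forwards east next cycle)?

register = 3

WS (2×3). Following PE[0][2] plus its west/north inputs:
  step 0 · PE0,1: acc=0; fwd→0 fwd↓0
  step 0 · PE0,2: acc=0; fwd→0 fwd↓0
  step 1 · PE0,1: acc=28; fwd→7 fwd↓28
  step 1 · PE0,2: acc=0; fwd→0 fwd↓0
  step 2 · PE0,1: acc=12; fwd→3 fwd↓12
  step 2 · PE0,2: acc=63; fwd→7 fwd↓63
  step 3 · PE0,1: acc=0; fwd→0 fwd↓0
  step 3 · PE0,2: acc=27; fwd→3 fwd↓27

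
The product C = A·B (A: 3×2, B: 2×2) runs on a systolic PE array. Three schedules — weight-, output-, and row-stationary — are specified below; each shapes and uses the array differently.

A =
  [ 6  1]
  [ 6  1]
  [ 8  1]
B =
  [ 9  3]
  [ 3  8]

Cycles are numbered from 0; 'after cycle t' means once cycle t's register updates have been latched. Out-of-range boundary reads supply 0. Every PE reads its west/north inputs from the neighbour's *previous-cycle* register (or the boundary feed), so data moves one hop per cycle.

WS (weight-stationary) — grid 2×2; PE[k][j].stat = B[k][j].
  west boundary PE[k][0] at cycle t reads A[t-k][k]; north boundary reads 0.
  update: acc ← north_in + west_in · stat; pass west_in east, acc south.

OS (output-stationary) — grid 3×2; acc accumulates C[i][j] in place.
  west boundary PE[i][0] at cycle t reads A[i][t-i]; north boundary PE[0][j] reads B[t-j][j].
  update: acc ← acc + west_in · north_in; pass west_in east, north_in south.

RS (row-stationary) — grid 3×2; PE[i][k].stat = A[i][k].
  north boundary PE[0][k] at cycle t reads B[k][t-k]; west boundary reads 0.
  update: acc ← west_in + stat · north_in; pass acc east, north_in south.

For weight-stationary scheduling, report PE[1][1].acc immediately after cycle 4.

PE[1][1].acc = 32

WS on a 2×2 grid — tracing PE[1][1] and its feeders:
  c0 r0c1: 0 / 0 / 0
  c0 r1c0: 0 / 0 / 0
  c0 r1c1: 0 / 0 / 0
  c1 r0c1: 18 / 6 / 18
  c1 r1c0: 57 / 1 / 57
  c1 r1c1: 0 / 0 / 0
  c2 r0c1: 18 / 6 / 18
  c2 r1c0: 57 / 1 / 57
  c2 r1c1: 26 / 1 / 26
  c3 r0c1: 24 / 8 / 24
  c3 r1c0: 75 / 1 / 75
  c3 r1c1: 26 / 1 / 26
  c4 r0c1: 0 / 0 / 0
  c4 r1c0: 0 / 0 / 0
  c4 r1c1: 32 / 1 / 32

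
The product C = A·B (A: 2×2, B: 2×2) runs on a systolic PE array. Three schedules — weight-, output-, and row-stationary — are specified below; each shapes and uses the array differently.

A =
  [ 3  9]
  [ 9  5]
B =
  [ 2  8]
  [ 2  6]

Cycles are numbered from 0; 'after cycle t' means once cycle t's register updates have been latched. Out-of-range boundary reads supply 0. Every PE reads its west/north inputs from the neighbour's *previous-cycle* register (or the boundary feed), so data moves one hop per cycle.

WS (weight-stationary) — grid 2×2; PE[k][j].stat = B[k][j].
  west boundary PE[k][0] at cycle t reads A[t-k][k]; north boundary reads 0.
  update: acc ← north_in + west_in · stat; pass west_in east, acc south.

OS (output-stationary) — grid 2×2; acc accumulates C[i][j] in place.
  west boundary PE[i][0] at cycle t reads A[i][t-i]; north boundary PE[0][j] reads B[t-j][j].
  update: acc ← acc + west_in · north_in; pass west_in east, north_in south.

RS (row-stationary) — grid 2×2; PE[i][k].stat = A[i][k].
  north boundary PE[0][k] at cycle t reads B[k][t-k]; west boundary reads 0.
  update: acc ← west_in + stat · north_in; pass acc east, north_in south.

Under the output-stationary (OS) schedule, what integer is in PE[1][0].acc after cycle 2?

PE[1][0].acc = 28

OS (2×2). Following PE[1][0] plus its west/north inputs:
  [0] (0,0) acc=6 (h:3 v:2)
  [0] (1,0) acc=0 (h:0 v:0)
  [1] (0,0) acc=24 (h:9 v:2)
  [1] (1,0) acc=18 (h:9 v:2)
  [2] (0,0) acc=24 (h:0 v:0)
  [2] (1,0) acc=28 (h:5 v:2)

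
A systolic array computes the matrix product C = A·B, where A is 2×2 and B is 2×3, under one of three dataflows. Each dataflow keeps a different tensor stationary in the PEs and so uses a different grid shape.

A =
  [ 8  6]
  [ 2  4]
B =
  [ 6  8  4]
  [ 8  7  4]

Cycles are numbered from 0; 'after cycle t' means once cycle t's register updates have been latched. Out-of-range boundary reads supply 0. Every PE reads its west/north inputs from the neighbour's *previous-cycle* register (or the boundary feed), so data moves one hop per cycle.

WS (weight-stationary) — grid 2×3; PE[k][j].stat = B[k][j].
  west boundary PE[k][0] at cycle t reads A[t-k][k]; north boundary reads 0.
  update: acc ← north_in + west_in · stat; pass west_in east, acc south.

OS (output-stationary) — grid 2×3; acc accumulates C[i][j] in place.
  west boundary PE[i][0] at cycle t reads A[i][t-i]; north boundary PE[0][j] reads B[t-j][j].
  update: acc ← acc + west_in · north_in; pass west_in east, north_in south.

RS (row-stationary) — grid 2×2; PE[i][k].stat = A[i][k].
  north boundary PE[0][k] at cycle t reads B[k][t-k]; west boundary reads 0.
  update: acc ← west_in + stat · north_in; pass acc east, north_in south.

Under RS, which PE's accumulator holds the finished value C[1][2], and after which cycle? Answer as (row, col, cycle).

RS — PE[1][1] is where C[1][2] collects:
  c0 r1c1: 0 / 0 / 0
  c1 r1c1: 0 / 0 / 0
  c2 r1c1: 44 / 44 / 8
  c3 r1c1: 44 / 44 / 7
  c4 r1c1: 24 / 24 / 4

(row, col, cycle) = (1, 1, 4)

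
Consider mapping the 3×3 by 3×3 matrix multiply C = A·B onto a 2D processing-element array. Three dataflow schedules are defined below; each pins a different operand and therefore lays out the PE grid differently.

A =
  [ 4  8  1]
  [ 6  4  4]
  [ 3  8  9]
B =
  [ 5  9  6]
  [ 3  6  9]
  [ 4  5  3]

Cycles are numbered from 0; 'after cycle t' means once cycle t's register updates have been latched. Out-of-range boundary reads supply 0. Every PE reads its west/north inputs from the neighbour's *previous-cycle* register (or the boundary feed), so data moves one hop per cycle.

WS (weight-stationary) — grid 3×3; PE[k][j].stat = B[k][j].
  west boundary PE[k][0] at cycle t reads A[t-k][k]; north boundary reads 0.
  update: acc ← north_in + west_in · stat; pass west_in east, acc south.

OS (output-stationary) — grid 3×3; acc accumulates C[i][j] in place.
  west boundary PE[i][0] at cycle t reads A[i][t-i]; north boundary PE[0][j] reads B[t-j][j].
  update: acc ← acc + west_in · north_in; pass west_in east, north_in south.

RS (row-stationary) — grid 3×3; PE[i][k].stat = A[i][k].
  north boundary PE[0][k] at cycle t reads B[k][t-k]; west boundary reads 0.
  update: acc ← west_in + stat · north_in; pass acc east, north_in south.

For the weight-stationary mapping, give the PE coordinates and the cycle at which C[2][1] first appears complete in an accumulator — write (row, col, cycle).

WS: C[2][1] accumulates in PE[2][1]:
  cycle 0: PE[2][1] → acc 0, east 0, south 0
  cycle 1: PE[2][1] → acc 0, east 0, south 0
  cycle 2: PE[2][1] → acc 0, east 0, south 0
  cycle 3: PE[2][1] → acc 89, east 1, south 89
  cycle 4: PE[2][1] → acc 98, east 4, south 98
  cycle 5: PE[2][1] → acc 120, east 9, south 120

(row, col, cycle) = (2, 1, 5)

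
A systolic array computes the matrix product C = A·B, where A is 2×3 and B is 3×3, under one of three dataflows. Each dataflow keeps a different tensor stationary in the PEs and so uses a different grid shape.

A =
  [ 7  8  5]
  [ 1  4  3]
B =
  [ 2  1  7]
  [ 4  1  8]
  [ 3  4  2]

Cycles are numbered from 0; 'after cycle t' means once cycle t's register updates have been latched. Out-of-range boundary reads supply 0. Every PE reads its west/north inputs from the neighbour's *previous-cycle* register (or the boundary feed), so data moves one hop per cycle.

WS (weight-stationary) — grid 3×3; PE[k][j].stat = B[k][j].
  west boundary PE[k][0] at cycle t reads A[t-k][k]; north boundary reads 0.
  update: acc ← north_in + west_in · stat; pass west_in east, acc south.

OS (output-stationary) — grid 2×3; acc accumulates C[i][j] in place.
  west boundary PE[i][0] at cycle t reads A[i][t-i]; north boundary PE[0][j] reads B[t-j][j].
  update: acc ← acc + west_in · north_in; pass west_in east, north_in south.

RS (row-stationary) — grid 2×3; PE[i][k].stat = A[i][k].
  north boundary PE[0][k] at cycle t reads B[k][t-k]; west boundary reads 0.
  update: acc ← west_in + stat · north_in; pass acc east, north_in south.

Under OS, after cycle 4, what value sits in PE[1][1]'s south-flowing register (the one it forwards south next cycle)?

OS (2×3). Following PE[1][1] plus its west/north inputs:
  t=0 PE[0][1]: acc=0 h=0 v=0
  t=0 PE[1][0]: acc=0 h=0 v=0
  t=0 PE[1][1]: acc=0 h=0 v=0
  t=1 PE[0][1]: acc=7 h=7 v=1
  t=1 PE[1][0]: acc=2 h=1 v=2
  t=1 PE[1][1]: acc=0 h=0 v=0
  t=2 PE[0][1]: acc=15 h=8 v=1
  t=2 PE[1][0]: acc=18 h=4 v=4
  t=2 PE[1][1]: acc=1 h=1 v=1
  t=3 PE[0][1]: acc=35 h=5 v=4
  t=3 PE[1][0]: acc=27 h=3 v=3
  t=3 PE[1][1]: acc=5 h=4 v=1
  t=4 PE[0][1]: acc=35 h=0 v=0
  t=4 PE[1][0]: acc=27 h=0 v=0
  t=4 PE[1][1]: acc=17 h=3 v=4

register = 4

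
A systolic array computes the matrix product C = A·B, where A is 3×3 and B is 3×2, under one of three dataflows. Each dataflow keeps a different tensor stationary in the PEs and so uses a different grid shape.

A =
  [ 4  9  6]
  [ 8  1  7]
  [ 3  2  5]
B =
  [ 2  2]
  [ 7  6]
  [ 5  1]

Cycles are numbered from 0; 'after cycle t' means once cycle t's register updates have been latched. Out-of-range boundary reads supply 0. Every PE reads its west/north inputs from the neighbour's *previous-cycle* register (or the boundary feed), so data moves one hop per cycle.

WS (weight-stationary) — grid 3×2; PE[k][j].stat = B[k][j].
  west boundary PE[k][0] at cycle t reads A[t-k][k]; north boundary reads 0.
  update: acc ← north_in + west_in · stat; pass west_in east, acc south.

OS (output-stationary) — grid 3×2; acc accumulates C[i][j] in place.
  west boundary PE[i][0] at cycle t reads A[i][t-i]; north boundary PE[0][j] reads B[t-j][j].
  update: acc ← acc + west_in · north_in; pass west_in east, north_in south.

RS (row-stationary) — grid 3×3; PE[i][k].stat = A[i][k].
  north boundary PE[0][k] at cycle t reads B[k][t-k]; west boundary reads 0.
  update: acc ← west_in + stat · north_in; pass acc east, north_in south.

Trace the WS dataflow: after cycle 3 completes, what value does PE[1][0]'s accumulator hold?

WS on a 3×2 grid — tracing PE[1][0] and its feeders:
  step 0 · PE0,0: acc=8; fwd→4 fwd↓8
  step 0 · PE1,0: acc=0; fwd→0 fwd↓0
  step 1 · PE0,0: acc=16; fwd→8 fwd↓16
  step 1 · PE1,0: acc=71; fwd→9 fwd↓71
  step 2 · PE0,0: acc=6; fwd→3 fwd↓6
  step 2 · PE1,0: acc=23; fwd→1 fwd↓23
  step 3 · PE0,0: acc=0; fwd→0 fwd↓0
  step 3 · PE1,0: acc=20; fwd→2 fwd↓20

PE[1][0].acc = 20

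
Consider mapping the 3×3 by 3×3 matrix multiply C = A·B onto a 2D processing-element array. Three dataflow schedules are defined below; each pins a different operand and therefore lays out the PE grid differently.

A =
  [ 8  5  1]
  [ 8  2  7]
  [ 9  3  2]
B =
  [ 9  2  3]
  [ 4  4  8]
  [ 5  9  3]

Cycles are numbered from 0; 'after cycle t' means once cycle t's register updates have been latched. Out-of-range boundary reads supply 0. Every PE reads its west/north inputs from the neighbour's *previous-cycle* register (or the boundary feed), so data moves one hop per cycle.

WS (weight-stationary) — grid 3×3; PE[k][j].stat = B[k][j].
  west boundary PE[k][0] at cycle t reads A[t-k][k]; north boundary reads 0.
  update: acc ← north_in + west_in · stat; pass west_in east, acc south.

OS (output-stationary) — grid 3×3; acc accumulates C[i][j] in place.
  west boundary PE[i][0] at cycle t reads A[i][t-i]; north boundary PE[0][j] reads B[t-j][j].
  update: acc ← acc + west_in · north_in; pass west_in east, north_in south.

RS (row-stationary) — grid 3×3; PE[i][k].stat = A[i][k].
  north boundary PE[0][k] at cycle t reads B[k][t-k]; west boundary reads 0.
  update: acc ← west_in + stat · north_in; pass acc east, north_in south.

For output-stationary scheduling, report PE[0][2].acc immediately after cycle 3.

OS 3×3: PE[0][2] cycle-by-cycle (with neighbour feeds):
  @0  [0,1]  acc 0  |  →0  ↓0
  @0  [0,2]  acc 0  |  →0  ↓0
  @1  [0,1]  acc 16  |  →8  ↓2
  @1  [0,2]  acc 0  |  →0  ↓0
  @2  [0,1]  acc 36  |  →5  ↓4
  @2  [0,2]  acc 24  |  →8  ↓3
  @3  [0,1]  acc 45  |  →1  ↓9
  @3  [0,2]  acc 64  |  →5  ↓8

PE[0][2].acc = 64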